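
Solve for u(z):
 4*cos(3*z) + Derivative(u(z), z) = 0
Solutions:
 u(z) = C1 - 4*sin(3*z)/3


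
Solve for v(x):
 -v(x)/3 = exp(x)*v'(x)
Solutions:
 v(x) = C1*exp(exp(-x)/3)


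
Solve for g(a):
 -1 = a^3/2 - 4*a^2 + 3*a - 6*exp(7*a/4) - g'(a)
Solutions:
 g(a) = C1 + a^4/8 - 4*a^3/3 + 3*a^2/2 + a - 24*exp(7*a/4)/7


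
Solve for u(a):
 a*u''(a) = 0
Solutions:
 u(a) = C1 + C2*a


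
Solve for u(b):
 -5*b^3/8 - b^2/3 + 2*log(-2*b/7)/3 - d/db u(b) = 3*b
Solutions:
 u(b) = C1 - 5*b^4/32 - b^3/9 - 3*b^2/2 + 2*b*log(-b)/3 + 2*b*(-log(7) - 1 + log(2))/3


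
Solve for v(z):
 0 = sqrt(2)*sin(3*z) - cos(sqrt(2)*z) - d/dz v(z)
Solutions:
 v(z) = C1 - sqrt(2)*sin(sqrt(2)*z)/2 - sqrt(2)*cos(3*z)/3


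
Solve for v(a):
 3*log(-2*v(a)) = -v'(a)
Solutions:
 Integral(1/(log(-_y) + log(2)), (_y, v(a)))/3 = C1 - a


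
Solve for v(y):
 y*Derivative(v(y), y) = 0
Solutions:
 v(y) = C1


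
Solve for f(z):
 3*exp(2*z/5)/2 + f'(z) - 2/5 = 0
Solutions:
 f(z) = C1 + 2*z/5 - 15*exp(2*z/5)/4


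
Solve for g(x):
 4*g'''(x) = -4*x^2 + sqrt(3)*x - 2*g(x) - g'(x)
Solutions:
 g(x) = C1*exp(-3^(1/3)*x*(-(18 + sqrt(327))^(1/3) + 3^(1/3)/(18 + sqrt(327))^(1/3))/12)*sin(3^(1/6)*x*(3/(18 + sqrt(327))^(1/3) + 3^(2/3)*(18 + sqrt(327))^(1/3))/12) + C2*exp(-3^(1/3)*x*(-(18 + sqrt(327))^(1/3) + 3^(1/3)/(18 + sqrt(327))^(1/3))/12)*cos(3^(1/6)*x*(3/(18 + sqrt(327))^(1/3) + 3^(2/3)*(18 + sqrt(327))^(1/3))/12) + C3*exp(3^(1/3)*x*(-(18 + sqrt(327))^(1/3) + 3^(1/3)/(18 + sqrt(327))^(1/3))/6) - 2*x^2 + sqrt(3)*x/2 + 2*x - 1 - sqrt(3)/4


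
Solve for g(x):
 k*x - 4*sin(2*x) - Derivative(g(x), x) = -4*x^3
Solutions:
 g(x) = C1 + k*x^2/2 + x^4 + 2*cos(2*x)


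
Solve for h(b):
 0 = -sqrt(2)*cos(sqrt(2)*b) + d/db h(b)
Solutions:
 h(b) = C1 + sin(sqrt(2)*b)


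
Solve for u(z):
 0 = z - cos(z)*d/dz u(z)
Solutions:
 u(z) = C1 + Integral(z/cos(z), z)


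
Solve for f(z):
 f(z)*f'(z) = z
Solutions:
 f(z) = -sqrt(C1 + z^2)
 f(z) = sqrt(C1 + z^2)


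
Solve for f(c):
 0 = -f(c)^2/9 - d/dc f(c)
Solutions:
 f(c) = 9/(C1 + c)


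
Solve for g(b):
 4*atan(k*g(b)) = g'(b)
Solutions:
 Integral(1/atan(_y*k), (_y, g(b))) = C1 + 4*b


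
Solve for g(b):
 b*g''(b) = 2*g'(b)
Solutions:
 g(b) = C1 + C2*b^3


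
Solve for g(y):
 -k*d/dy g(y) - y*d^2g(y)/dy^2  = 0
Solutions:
 g(y) = C1 + y^(1 - re(k))*(C2*sin(log(y)*Abs(im(k))) + C3*cos(log(y)*im(k)))


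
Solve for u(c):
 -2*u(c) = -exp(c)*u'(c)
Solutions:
 u(c) = C1*exp(-2*exp(-c))


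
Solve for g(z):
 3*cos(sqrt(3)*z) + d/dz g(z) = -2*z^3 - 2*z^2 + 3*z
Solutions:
 g(z) = C1 - z^4/2 - 2*z^3/3 + 3*z^2/2 - sqrt(3)*sin(sqrt(3)*z)


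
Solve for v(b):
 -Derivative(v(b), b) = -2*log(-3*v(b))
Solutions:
 -Integral(1/(log(-_y) + log(3)), (_y, v(b)))/2 = C1 - b


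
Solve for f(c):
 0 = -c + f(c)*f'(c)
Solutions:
 f(c) = -sqrt(C1 + c^2)
 f(c) = sqrt(C1 + c^2)


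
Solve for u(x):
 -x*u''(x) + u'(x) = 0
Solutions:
 u(x) = C1 + C2*x^2


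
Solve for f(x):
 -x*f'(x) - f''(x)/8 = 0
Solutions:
 f(x) = C1 + C2*erf(2*x)


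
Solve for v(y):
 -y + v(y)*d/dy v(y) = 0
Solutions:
 v(y) = -sqrt(C1 + y^2)
 v(y) = sqrt(C1 + y^2)


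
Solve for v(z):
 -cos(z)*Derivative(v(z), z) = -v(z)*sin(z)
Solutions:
 v(z) = C1/cos(z)


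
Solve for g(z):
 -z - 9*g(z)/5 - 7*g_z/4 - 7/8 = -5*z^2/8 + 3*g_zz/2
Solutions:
 g(z) = 25*z^2/72 - 1595*z/1296 + (C1*sin(sqrt(3095)*z/60) + C2*cos(sqrt(3095)*z/60))*exp(-7*z/12) + 6145/46656


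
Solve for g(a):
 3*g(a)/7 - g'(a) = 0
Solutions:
 g(a) = C1*exp(3*a/7)


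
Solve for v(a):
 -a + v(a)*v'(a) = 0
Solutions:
 v(a) = -sqrt(C1 + a^2)
 v(a) = sqrt(C1 + a^2)


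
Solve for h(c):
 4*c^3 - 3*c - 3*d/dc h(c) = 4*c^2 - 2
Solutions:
 h(c) = C1 + c^4/3 - 4*c^3/9 - c^2/2 + 2*c/3


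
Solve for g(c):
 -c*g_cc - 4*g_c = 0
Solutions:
 g(c) = C1 + C2/c^3


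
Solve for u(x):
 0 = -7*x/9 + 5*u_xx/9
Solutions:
 u(x) = C1 + C2*x + 7*x^3/30


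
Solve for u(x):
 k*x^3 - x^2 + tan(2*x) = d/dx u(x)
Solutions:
 u(x) = C1 + k*x^4/4 - x^3/3 - log(cos(2*x))/2


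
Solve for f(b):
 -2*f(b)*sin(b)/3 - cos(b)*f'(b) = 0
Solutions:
 f(b) = C1*cos(b)^(2/3)


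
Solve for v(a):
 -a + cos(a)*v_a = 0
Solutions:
 v(a) = C1 + Integral(a/cos(a), a)


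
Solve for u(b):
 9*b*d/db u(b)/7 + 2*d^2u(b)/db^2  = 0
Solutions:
 u(b) = C1 + C2*erf(3*sqrt(7)*b/14)


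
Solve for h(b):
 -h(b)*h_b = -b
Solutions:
 h(b) = -sqrt(C1 + b^2)
 h(b) = sqrt(C1 + b^2)


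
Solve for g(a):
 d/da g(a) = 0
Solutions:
 g(a) = C1


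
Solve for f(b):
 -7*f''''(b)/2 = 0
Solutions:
 f(b) = C1 + C2*b + C3*b^2 + C4*b^3


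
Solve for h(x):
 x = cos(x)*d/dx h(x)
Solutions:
 h(x) = C1 + Integral(x/cos(x), x)


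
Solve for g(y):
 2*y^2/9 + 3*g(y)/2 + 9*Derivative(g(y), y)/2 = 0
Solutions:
 g(y) = C1*exp(-y/3) - 4*y^2/27 + 8*y/9 - 8/3


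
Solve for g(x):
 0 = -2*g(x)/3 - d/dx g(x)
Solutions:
 g(x) = C1*exp(-2*x/3)


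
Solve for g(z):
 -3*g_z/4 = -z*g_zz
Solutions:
 g(z) = C1 + C2*z^(7/4)


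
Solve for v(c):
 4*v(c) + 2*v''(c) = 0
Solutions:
 v(c) = C1*sin(sqrt(2)*c) + C2*cos(sqrt(2)*c)


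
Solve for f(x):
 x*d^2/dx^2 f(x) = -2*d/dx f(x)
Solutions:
 f(x) = C1 + C2/x


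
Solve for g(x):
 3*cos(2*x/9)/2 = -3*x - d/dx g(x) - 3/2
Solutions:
 g(x) = C1 - 3*x^2/2 - 3*x/2 - 27*sin(x/9)*cos(x/9)/2


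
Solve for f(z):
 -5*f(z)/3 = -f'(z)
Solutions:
 f(z) = C1*exp(5*z/3)


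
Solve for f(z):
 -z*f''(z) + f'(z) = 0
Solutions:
 f(z) = C1 + C2*z^2


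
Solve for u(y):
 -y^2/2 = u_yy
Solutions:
 u(y) = C1 + C2*y - y^4/24


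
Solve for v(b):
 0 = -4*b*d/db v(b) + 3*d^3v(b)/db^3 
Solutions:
 v(b) = C1 + Integral(C2*airyai(6^(2/3)*b/3) + C3*airybi(6^(2/3)*b/3), b)


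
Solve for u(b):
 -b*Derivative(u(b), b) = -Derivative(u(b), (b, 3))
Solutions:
 u(b) = C1 + Integral(C2*airyai(b) + C3*airybi(b), b)


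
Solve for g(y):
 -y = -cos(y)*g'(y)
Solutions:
 g(y) = C1 + Integral(y/cos(y), y)


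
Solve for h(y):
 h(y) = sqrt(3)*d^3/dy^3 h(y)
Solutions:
 h(y) = C3*exp(3^(5/6)*y/3) + (C1*sin(3^(1/3)*y/2) + C2*cos(3^(1/3)*y/2))*exp(-3^(5/6)*y/6)


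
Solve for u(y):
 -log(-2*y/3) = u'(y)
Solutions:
 u(y) = C1 - y*log(-y) + y*(-log(2) + 1 + log(3))


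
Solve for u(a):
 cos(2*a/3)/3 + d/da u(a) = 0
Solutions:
 u(a) = C1 - sin(2*a/3)/2


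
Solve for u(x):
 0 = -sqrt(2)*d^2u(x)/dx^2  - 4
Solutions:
 u(x) = C1 + C2*x - sqrt(2)*x^2


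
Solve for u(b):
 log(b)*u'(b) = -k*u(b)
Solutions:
 u(b) = C1*exp(-k*li(b))


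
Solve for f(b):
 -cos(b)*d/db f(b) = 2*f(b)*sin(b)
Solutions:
 f(b) = C1*cos(b)^2


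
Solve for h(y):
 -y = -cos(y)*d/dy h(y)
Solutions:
 h(y) = C1 + Integral(y/cos(y), y)


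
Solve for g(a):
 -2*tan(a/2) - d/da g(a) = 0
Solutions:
 g(a) = C1 + 4*log(cos(a/2))


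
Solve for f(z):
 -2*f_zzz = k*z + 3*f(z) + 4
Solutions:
 f(z) = C3*exp(-2^(2/3)*3^(1/3)*z/2) - k*z/3 + (C1*sin(2^(2/3)*3^(5/6)*z/4) + C2*cos(2^(2/3)*3^(5/6)*z/4))*exp(2^(2/3)*3^(1/3)*z/4) - 4/3


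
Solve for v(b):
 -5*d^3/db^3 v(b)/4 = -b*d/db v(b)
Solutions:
 v(b) = C1 + Integral(C2*airyai(10^(2/3)*b/5) + C3*airybi(10^(2/3)*b/5), b)


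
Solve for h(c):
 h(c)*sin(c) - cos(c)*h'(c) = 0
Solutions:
 h(c) = C1/cos(c)


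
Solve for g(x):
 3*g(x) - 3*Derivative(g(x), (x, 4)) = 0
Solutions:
 g(x) = C1*exp(-x) + C2*exp(x) + C3*sin(x) + C4*cos(x)


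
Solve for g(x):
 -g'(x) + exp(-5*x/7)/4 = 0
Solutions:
 g(x) = C1 - 7*exp(-5*x/7)/20


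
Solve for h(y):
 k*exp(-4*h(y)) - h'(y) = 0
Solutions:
 h(y) = log(-I*(C1 + 4*k*y)^(1/4))
 h(y) = log(I*(C1 + 4*k*y)^(1/4))
 h(y) = log(-(C1 + 4*k*y)^(1/4))
 h(y) = log(C1 + 4*k*y)/4


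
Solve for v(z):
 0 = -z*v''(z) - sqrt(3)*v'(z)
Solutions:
 v(z) = C1 + C2*z^(1 - sqrt(3))


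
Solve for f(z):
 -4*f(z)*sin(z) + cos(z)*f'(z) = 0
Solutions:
 f(z) = C1/cos(z)^4


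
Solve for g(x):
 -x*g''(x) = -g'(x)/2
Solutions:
 g(x) = C1 + C2*x^(3/2)


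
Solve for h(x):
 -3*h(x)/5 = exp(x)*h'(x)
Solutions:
 h(x) = C1*exp(3*exp(-x)/5)


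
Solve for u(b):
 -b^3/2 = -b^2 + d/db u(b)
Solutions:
 u(b) = C1 - b^4/8 + b^3/3


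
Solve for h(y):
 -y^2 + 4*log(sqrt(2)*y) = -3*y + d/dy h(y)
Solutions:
 h(y) = C1 - y^3/3 + 3*y^2/2 + 4*y*log(y) - 4*y + y*log(4)


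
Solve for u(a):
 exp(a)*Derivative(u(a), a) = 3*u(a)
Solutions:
 u(a) = C1*exp(-3*exp(-a))


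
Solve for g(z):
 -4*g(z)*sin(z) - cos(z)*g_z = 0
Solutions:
 g(z) = C1*cos(z)^4


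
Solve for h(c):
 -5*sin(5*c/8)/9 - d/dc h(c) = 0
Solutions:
 h(c) = C1 + 8*cos(5*c/8)/9


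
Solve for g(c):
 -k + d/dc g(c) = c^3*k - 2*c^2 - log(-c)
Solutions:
 g(c) = C1 + c^4*k/4 - 2*c^3/3 + c*(k + 1) - c*log(-c)


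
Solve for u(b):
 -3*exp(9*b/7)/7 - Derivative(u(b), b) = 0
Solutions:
 u(b) = C1 - exp(9*b/7)/3


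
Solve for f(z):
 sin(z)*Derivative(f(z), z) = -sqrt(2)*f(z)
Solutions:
 f(z) = C1*(cos(z) + 1)^(sqrt(2)/2)/(cos(z) - 1)^(sqrt(2)/2)


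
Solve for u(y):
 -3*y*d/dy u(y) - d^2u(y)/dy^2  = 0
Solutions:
 u(y) = C1 + C2*erf(sqrt(6)*y/2)


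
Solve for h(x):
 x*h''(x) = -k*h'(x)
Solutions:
 h(x) = C1 + x^(1 - re(k))*(C2*sin(log(x)*Abs(im(k))) + C3*cos(log(x)*im(k)))


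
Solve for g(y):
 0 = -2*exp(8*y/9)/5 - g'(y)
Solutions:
 g(y) = C1 - 9*exp(8*y/9)/20


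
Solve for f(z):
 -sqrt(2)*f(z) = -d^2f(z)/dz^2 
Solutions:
 f(z) = C1*exp(-2^(1/4)*z) + C2*exp(2^(1/4)*z)


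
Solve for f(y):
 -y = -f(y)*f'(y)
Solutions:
 f(y) = -sqrt(C1 + y^2)
 f(y) = sqrt(C1 + y^2)


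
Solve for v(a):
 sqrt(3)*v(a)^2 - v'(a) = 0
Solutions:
 v(a) = -1/(C1 + sqrt(3)*a)


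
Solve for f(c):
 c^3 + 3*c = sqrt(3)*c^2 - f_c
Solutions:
 f(c) = C1 - c^4/4 + sqrt(3)*c^3/3 - 3*c^2/2


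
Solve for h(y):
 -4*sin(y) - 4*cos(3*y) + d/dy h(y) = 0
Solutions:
 h(y) = C1 + 4*sin(3*y)/3 - 4*cos(y)


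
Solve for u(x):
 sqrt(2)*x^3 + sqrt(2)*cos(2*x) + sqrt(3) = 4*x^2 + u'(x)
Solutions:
 u(x) = C1 + sqrt(2)*x^4/4 - 4*x^3/3 + sqrt(3)*x + sqrt(2)*sin(2*x)/2


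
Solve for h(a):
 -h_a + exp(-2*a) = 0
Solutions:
 h(a) = C1 - exp(-2*a)/2


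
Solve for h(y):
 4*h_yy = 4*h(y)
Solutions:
 h(y) = C1*exp(-y) + C2*exp(y)


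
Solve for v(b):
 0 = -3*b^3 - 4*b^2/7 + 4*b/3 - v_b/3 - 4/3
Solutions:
 v(b) = C1 - 9*b^4/4 - 4*b^3/7 + 2*b^2 - 4*b


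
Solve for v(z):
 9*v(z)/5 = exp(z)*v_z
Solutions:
 v(z) = C1*exp(-9*exp(-z)/5)


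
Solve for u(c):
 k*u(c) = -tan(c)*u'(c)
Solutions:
 u(c) = C1*exp(-k*log(sin(c)))


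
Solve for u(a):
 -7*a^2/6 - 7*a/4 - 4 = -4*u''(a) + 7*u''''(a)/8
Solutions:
 u(a) = C1 + C2*a + C3*exp(-4*sqrt(14)*a/7) + C4*exp(4*sqrt(14)*a/7) + 7*a^4/288 + 7*a^3/96 + 433*a^2/768


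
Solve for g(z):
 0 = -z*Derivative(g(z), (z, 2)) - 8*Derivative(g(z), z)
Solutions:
 g(z) = C1 + C2/z^7


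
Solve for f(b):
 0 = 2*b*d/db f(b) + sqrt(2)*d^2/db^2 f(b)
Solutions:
 f(b) = C1 + C2*erf(2^(3/4)*b/2)


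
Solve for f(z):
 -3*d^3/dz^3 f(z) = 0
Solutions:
 f(z) = C1 + C2*z + C3*z^2


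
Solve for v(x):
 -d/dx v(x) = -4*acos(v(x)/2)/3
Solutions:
 Integral(1/acos(_y/2), (_y, v(x))) = C1 + 4*x/3


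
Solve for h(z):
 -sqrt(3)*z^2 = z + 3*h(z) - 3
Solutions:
 h(z) = -sqrt(3)*z^2/3 - z/3 + 1


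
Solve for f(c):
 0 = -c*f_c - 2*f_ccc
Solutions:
 f(c) = C1 + Integral(C2*airyai(-2^(2/3)*c/2) + C3*airybi(-2^(2/3)*c/2), c)


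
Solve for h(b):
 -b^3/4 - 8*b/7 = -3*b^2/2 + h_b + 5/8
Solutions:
 h(b) = C1 - b^4/16 + b^3/2 - 4*b^2/7 - 5*b/8


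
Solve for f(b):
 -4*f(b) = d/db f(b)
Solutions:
 f(b) = C1*exp(-4*b)


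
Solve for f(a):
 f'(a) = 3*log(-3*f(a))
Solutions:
 -Integral(1/(log(-_y) + log(3)), (_y, f(a)))/3 = C1 - a


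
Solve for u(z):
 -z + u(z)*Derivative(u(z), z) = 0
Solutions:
 u(z) = -sqrt(C1 + z^2)
 u(z) = sqrt(C1 + z^2)


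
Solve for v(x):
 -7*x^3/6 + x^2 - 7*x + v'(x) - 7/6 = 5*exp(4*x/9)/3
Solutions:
 v(x) = C1 + 7*x^4/24 - x^3/3 + 7*x^2/2 + 7*x/6 + 15*exp(4*x/9)/4


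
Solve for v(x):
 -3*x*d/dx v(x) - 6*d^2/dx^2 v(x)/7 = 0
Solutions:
 v(x) = C1 + C2*erf(sqrt(7)*x/2)


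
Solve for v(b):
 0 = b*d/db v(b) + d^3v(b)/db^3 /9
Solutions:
 v(b) = C1 + Integral(C2*airyai(-3^(2/3)*b) + C3*airybi(-3^(2/3)*b), b)


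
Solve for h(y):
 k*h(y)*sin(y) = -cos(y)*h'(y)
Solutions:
 h(y) = C1*exp(k*log(cos(y)))


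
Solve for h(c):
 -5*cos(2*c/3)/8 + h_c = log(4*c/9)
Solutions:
 h(c) = C1 + c*log(c) - 2*c*log(3) - c + 2*c*log(2) + 15*sin(2*c/3)/16


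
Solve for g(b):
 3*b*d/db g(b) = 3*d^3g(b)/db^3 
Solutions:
 g(b) = C1 + Integral(C2*airyai(b) + C3*airybi(b), b)


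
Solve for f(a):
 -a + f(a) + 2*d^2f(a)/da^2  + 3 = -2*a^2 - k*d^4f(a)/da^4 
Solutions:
 f(a) = C1*exp(-a*sqrt((-sqrt(1 - k) - 1)/k)) + C2*exp(a*sqrt((-sqrt(1 - k) - 1)/k)) + C3*exp(-a*sqrt((sqrt(1 - k) - 1)/k)) + C4*exp(a*sqrt((sqrt(1 - k) - 1)/k)) - 2*a^2 + a + 5


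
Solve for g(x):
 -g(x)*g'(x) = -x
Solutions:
 g(x) = -sqrt(C1 + x^2)
 g(x) = sqrt(C1 + x^2)


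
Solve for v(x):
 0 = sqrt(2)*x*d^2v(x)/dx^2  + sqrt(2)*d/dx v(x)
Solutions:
 v(x) = C1 + C2*log(x)


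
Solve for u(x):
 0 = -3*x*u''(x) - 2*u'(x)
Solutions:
 u(x) = C1 + C2*x^(1/3)


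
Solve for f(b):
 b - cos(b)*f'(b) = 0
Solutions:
 f(b) = C1 + Integral(b/cos(b), b)


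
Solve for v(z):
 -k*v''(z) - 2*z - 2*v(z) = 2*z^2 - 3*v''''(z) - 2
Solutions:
 v(z) = C1*exp(-sqrt(6)*z*sqrt(k - sqrt(k^2 + 24))/6) + C2*exp(sqrt(6)*z*sqrt(k - sqrt(k^2 + 24))/6) + C3*exp(-sqrt(6)*z*sqrt(k + sqrt(k^2 + 24))/6) + C4*exp(sqrt(6)*z*sqrt(k + sqrt(k^2 + 24))/6) + k - z^2 - z + 1


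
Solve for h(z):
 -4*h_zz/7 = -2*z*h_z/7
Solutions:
 h(z) = C1 + C2*erfi(z/2)


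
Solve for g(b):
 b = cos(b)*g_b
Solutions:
 g(b) = C1 + Integral(b/cos(b), b)


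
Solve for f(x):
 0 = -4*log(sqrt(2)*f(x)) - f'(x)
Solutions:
 Integral(1/(2*log(_y) + log(2)), (_y, f(x)))/2 = C1 - x


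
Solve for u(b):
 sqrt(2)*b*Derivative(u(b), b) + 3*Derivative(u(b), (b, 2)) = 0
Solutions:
 u(b) = C1 + C2*erf(2^(3/4)*sqrt(3)*b/6)


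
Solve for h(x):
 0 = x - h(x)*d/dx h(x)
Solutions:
 h(x) = -sqrt(C1 + x^2)
 h(x) = sqrt(C1 + x^2)


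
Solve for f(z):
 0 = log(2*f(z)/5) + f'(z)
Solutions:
 Integral(1/(log(_y) - log(5) + log(2)), (_y, f(z))) = C1 - z


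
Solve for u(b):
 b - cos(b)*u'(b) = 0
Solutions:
 u(b) = C1 + Integral(b/cos(b), b)


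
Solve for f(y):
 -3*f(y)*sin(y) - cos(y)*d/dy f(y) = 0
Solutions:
 f(y) = C1*cos(y)^3


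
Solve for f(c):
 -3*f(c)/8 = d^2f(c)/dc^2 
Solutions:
 f(c) = C1*sin(sqrt(6)*c/4) + C2*cos(sqrt(6)*c/4)


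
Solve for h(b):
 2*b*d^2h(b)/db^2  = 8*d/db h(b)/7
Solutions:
 h(b) = C1 + C2*b^(11/7)


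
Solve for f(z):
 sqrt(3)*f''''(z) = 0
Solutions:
 f(z) = C1 + C2*z + C3*z^2 + C4*z^3


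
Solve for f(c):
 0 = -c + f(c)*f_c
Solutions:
 f(c) = -sqrt(C1 + c^2)
 f(c) = sqrt(C1 + c^2)


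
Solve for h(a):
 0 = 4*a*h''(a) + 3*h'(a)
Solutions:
 h(a) = C1 + C2*a^(1/4)


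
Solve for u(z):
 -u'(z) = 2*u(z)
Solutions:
 u(z) = C1*exp(-2*z)


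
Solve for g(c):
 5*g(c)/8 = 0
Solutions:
 g(c) = 0


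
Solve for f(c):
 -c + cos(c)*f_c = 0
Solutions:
 f(c) = C1 + Integral(c/cos(c), c)


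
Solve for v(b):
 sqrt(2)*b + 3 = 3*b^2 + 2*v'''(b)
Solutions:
 v(b) = C1 + C2*b + C3*b^2 - b^5/40 + sqrt(2)*b^4/48 + b^3/4


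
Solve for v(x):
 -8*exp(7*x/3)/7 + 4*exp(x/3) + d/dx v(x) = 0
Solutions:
 v(x) = C1 + 24*exp(7*x/3)/49 - 12*exp(x/3)


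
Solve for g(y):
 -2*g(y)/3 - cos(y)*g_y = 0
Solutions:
 g(y) = C1*(sin(y) - 1)^(1/3)/(sin(y) + 1)^(1/3)


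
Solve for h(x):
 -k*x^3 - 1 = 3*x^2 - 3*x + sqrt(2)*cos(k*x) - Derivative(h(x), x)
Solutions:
 h(x) = C1 + k*x^4/4 + x^3 - 3*x^2/2 + x + sqrt(2)*sin(k*x)/k


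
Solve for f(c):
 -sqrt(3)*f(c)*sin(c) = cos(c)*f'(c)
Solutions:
 f(c) = C1*cos(c)^(sqrt(3))


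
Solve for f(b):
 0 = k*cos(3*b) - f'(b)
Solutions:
 f(b) = C1 + k*sin(3*b)/3


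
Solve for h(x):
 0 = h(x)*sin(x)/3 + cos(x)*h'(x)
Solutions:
 h(x) = C1*cos(x)^(1/3)


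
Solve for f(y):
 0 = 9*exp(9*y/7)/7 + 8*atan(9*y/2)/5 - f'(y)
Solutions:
 f(y) = C1 + 8*y*atan(9*y/2)/5 + exp(9*y/7) - 8*log(81*y^2 + 4)/45


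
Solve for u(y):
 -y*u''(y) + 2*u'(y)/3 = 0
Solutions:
 u(y) = C1 + C2*y^(5/3)


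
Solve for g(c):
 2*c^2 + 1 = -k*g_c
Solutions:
 g(c) = C1 - 2*c^3/(3*k) - c/k


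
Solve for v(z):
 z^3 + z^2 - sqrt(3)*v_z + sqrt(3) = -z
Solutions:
 v(z) = C1 + sqrt(3)*z^4/12 + sqrt(3)*z^3/9 + sqrt(3)*z^2/6 + z


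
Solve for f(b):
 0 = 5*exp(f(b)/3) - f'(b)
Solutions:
 f(b) = 3*log(-1/(C1 + 5*b)) + 3*log(3)


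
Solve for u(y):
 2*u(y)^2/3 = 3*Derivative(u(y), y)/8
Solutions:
 u(y) = -9/(C1 + 16*y)


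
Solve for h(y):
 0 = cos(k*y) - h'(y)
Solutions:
 h(y) = C1 + sin(k*y)/k


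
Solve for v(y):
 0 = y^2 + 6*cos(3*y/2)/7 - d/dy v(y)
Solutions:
 v(y) = C1 + y^3/3 + 4*sin(3*y/2)/7


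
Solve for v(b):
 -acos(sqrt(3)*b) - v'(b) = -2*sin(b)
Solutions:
 v(b) = C1 - b*acos(sqrt(3)*b) + sqrt(3)*sqrt(1 - 3*b^2)/3 - 2*cos(b)


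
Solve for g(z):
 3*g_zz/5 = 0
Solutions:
 g(z) = C1 + C2*z


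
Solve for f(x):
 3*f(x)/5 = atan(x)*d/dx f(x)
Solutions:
 f(x) = C1*exp(3*Integral(1/atan(x), x)/5)


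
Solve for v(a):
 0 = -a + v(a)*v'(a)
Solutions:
 v(a) = -sqrt(C1 + a^2)
 v(a) = sqrt(C1 + a^2)


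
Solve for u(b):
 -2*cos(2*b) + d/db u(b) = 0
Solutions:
 u(b) = C1 + sin(2*b)


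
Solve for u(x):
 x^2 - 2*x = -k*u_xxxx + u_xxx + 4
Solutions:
 u(x) = C1 + C2*x + C3*x^2 + C4*exp(x/k) + x^5/60 + x^4*(k - 1)/12 + x^3*(k^2 - k - 2)/3


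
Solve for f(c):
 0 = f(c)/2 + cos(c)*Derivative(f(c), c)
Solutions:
 f(c) = C1*(sin(c) - 1)^(1/4)/(sin(c) + 1)^(1/4)


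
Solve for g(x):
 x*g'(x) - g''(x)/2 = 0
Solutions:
 g(x) = C1 + C2*erfi(x)


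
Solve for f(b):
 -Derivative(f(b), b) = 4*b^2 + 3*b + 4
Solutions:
 f(b) = C1 - 4*b^3/3 - 3*b^2/2 - 4*b


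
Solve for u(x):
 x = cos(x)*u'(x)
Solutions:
 u(x) = C1 + Integral(x/cos(x), x)


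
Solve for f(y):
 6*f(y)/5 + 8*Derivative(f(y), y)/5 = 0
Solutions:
 f(y) = C1*exp(-3*y/4)


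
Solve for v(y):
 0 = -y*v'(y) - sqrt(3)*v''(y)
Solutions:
 v(y) = C1 + C2*erf(sqrt(2)*3^(3/4)*y/6)


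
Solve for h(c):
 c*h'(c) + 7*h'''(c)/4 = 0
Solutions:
 h(c) = C1 + Integral(C2*airyai(-14^(2/3)*c/7) + C3*airybi(-14^(2/3)*c/7), c)


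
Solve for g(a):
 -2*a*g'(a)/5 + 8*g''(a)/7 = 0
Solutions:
 g(a) = C1 + C2*erfi(sqrt(70)*a/20)


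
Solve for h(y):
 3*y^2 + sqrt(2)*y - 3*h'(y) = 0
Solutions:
 h(y) = C1 + y^3/3 + sqrt(2)*y^2/6


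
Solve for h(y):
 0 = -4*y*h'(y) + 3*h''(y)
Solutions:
 h(y) = C1 + C2*erfi(sqrt(6)*y/3)


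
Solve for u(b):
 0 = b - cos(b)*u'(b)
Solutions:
 u(b) = C1 + Integral(b/cos(b), b)


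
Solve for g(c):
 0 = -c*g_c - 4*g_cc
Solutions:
 g(c) = C1 + C2*erf(sqrt(2)*c/4)


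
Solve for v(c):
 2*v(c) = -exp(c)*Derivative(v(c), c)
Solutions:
 v(c) = C1*exp(2*exp(-c))


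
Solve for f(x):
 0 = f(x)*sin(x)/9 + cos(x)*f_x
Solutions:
 f(x) = C1*cos(x)^(1/9)


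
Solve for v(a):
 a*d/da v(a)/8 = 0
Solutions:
 v(a) = C1


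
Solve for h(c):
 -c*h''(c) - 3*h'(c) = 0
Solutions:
 h(c) = C1 + C2/c^2


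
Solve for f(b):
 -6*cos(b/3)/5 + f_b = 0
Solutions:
 f(b) = C1 + 18*sin(b/3)/5


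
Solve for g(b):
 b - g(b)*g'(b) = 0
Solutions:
 g(b) = -sqrt(C1 + b^2)
 g(b) = sqrt(C1 + b^2)


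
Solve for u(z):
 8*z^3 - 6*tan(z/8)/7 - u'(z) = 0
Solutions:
 u(z) = C1 + 2*z^4 + 48*log(cos(z/8))/7


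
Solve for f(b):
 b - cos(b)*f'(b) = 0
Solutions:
 f(b) = C1 + Integral(b/cos(b), b)


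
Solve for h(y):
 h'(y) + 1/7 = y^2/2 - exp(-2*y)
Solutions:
 h(y) = C1 + y^3/6 - y/7 + exp(-2*y)/2


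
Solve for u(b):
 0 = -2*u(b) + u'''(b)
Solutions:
 u(b) = C3*exp(2^(1/3)*b) + (C1*sin(2^(1/3)*sqrt(3)*b/2) + C2*cos(2^(1/3)*sqrt(3)*b/2))*exp(-2^(1/3)*b/2)


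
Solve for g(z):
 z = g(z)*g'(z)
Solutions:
 g(z) = -sqrt(C1 + z^2)
 g(z) = sqrt(C1 + z^2)


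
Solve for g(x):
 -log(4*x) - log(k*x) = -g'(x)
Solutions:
 g(x) = C1 + x*(log(k) - 2 + 2*log(2)) + 2*x*log(x)


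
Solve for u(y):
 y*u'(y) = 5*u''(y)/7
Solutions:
 u(y) = C1 + C2*erfi(sqrt(70)*y/10)


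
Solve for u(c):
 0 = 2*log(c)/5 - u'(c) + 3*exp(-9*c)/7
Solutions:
 u(c) = C1 + 2*c*log(c)/5 - 2*c/5 - exp(-9*c)/21


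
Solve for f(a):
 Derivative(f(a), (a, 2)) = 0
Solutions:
 f(a) = C1 + C2*a


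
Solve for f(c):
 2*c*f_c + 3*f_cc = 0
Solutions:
 f(c) = C1 + C2*erf(sqrt(3)*c/3)


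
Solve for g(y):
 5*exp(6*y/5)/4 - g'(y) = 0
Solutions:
 g(y) = C1 + 25*exp(6*y/5)/24


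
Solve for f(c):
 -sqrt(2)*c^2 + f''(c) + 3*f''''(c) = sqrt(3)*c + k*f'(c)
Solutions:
 f(c) = C1 + C2*exp(2^(1/3)*c*(-2^(1/3)*(-9*k + sqrt(81*k^2 + 4))^(1/3) + 2/(-9*k + sqrt(81*k^2 + 4))^(1/3))/6) + C3*exp(2^(1/3)*c*(2^(1/3)*(-9*k + sqrt(81*k^2 + 4))^(1/3) - 2^(1/3)*sqrt(3)*I*(-9*k + sqrt(81*k^2 + 4))^(1/3) + 8/((-1 + sqrt(3)*I)*(-9*k + sqrt(81*k^2 + 4))^(1/3)))/12) + C4*exp(2^(1/3)*c*(2^(1/3)*(-9*k + sqrt(81*k^2 + 4))^(1/3) + 2^(1/3)*sqrt(3)*I*(-9*k + sqrt(81*k^2 + 4))^(1/3) - 8/((1 + sqrt(3)*I)*(-9*k + sqrt(81*k^2 + 4))^(1/3)))/12) - sqrt(2)*c^3/(3*k) - sqrt(3)*c^2/(2*k) - sqrt(2)*c^2/k^2 - sqrt(3)*c/k^2 - 2*sqrt(2)*c/k^3


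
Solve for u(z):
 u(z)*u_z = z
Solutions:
 u(z) = -sqrt(C1 + z^2)
 u(z) = sqrt(C1 + z^2)


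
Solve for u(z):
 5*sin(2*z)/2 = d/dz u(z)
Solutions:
 u(z) = C1 - 5*cos(2*z)/4


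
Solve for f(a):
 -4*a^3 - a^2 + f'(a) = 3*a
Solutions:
 f(a) = C1 + a^4 + a^3/3 + 3*a^2/2


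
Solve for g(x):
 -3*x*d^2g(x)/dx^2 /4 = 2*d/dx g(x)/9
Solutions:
 g(x) = C1 + C2*x^(19/27)


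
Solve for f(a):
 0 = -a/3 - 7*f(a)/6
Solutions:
 f(a) = -2*a/7


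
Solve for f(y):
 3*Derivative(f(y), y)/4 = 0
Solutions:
 f(y) = C1


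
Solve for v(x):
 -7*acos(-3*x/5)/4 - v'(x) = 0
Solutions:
 v(x) = C1 - 7*x*acos(-3*x/5)/4 - 7*sqrt(25 - 9*x^2)/12


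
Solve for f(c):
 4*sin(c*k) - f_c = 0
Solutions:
 f(c) = C1 - 4*cos(c*k)/k


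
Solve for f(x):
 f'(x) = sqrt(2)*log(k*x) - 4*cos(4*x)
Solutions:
 f(x) = C1 + sqrt(2)*x*(log(k*x) - 1) - sin(4*x)


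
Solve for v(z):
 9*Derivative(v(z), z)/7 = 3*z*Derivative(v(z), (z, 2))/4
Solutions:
 v(z) = C1 + C2*z^(19/7)


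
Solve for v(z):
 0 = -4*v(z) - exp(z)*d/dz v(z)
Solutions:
 v(z) = C1*exp(4*exp(-z))


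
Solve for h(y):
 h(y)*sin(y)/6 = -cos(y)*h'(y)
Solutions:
 h(y) = C1*cos(y)^(1/6)


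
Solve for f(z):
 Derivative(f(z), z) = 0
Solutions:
 f(z) = C1


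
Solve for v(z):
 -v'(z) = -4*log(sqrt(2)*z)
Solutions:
 v(z) = C1 + 4*z*log(z) - 4*z + z*log(4)


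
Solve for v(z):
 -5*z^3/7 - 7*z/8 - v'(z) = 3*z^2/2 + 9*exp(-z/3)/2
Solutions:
 v(z) = C1 - 5*z^4/28 - z^3/2 - 7*z^2/16 + 27*exp(-z/3)/2


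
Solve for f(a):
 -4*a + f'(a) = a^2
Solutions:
 f(a) = C1 + a^3/3 + 2*a^2


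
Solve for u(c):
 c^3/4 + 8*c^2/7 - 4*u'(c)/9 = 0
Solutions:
 u(c) = C1 + 9*c^4/64 + 6*c^3/7


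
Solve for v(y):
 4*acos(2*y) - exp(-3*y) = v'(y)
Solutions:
 v(y) = C1 + 4*y*acos(2*y) - 2*sqrt(1 - 4*y^2) + exp(-3*y)/3


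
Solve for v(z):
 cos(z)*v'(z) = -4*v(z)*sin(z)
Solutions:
 v(z) = C1*cos(z)^4


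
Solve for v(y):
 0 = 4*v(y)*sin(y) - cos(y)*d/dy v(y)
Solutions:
 v(y) = C1/cos(y)^4


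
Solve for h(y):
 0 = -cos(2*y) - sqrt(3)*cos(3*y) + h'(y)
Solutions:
 h(y) = C1 + sin(2*y)/2 + sqrt(3)*sin(3*y)/3


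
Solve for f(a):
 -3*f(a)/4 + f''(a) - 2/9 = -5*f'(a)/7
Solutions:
 f(a) = C1*exp(a*(-5 + 2*sqrt(43))/14) + C2*exp(-a*(5 + 2*sqrt(43))/14) - 8/27


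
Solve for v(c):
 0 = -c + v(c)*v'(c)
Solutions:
 v(c) = -sqrt(C1 + c^2)
 v(c) = sqrt(C1 + c^2)


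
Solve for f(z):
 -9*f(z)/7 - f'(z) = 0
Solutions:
 f(z) = C1*exp(-9*z/7)


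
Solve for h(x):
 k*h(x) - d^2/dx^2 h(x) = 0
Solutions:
 h(x) = C1*exp(-sqrt(k)*x) + C2*exp(sqrt(k)*x)


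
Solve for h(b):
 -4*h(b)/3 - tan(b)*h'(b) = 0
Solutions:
 h(b) = C1/sin(b)^(4/3)


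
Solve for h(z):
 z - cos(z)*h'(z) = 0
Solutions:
 h(z) = C1 + Integral(z/cos(z), z)


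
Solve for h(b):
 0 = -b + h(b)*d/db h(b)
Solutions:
 h(b) = -sqrt(C1 + b^2)
 h(b) = sqrt(C1 + b^2)


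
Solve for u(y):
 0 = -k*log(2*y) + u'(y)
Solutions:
 u(y) = C1 + k*y*log(y) - k*y + k*y*log(2)


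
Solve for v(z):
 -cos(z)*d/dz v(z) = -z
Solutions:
 v(z) = C1 + Integral(z/cos(z), z)


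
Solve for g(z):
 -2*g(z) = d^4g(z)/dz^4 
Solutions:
 g(z) = (C1*sin(2^(3/4)*z/2) + C2*cos(2^(3/4)*z/2))*exp(-2^(3/4)*z/2) + (C3*sin(2^(3/4)*z/2) + C4*cos(2^(3/4)*z/2))*exp(2^(3/4)*z/2)


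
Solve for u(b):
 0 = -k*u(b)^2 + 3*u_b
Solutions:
 u(b) = -3/(C1 + b*k)


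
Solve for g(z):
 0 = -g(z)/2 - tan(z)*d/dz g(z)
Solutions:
 g(z) = C1/sqrt(sin(z))


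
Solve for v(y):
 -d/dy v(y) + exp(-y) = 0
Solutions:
 v(y) = C1 - exp(-y)


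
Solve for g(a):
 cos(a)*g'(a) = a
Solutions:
 g(a) = C1 + Integral(a/cos(a), a)


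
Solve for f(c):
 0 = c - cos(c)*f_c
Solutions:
 f(c) = C1 + Integral(c/cos(c), c)


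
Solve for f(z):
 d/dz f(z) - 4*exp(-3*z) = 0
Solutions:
 f(z) = C1 - 4*exp(-3*z)/3


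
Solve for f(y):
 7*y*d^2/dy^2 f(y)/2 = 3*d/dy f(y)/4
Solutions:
 f(y) = C1 + C2*y^(17/14)


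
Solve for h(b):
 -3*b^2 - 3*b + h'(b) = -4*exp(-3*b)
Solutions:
 h(b) = C1 + b^3 + 3*b^2/2 + 4*exp(-3*b)/3


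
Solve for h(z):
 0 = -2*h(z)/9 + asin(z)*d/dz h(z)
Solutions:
 h(z) = C1*exp(2*Integral(1/asin(z), z)/9)


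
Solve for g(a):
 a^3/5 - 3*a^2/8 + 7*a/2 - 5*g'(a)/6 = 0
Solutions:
 g(a) = C1 + 3*a^4/50 - 3*a^3/20 + 21*a^2/10


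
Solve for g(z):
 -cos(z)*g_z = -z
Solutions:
 g(z) = C1 + Integral(z/cos(z), z)


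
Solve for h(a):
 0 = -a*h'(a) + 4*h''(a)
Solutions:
 h(a) = C1 + C2*erfi(sqrt(2)*a/4)


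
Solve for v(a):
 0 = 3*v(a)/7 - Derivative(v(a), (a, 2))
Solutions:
 v(a) = C1*exp(-sqrt(21)*a/7) + C2*exp(sqrt(21)*a/7)


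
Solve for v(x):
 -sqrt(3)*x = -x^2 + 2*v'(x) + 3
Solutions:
 v(x) = C1 + x^3/6 - sqrt(3)*x^2/4 - 3*x/2


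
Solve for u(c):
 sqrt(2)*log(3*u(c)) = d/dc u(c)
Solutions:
 -sqrt(2)*Integral(1/(log(_y) + log(3)), (_y, u(c)))/2 = C1 - c


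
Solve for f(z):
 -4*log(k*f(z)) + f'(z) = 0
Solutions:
 li(k*f(z))/k = C1 + 4*z


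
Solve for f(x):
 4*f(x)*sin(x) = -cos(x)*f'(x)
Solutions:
 f(x) = C1*cos(x)^4


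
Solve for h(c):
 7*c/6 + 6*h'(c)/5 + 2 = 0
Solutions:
 h(c) = C1 - 35*c^2/72 - 5*c/3


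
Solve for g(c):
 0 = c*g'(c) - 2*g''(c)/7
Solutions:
 g(c) = C1 + C2*erfi(sqrt(7)*c/2)


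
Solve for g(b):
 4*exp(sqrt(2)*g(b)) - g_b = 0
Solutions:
 g(b) = sqrt(2)*(2*log(-1/(C1 + 4*b)) - log(2))/4


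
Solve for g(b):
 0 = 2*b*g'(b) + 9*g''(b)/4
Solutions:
 g(b) = C1 + C2*erf(2*b/3)


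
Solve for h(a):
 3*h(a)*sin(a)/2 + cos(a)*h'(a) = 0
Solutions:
 h(a) = C1*cos(a)^(3/2)


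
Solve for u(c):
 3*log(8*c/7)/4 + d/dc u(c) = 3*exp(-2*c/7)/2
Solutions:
 u(c) = C1 - 3*c*log(c)/4 + 3*c*(-3*log(2) + 1 + log(7))/4 - 21*exp(-2*c/7)/4


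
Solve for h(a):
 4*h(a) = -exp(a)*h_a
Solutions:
 h(a) = C1*exp(4*exp(-a))


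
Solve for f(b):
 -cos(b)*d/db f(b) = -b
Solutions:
 f(b) = C1 + Integral(b/cos(b), b)


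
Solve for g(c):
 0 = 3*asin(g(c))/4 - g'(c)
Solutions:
 Integral(1/asin(_y), (_y, g(c))) = C1 + 3*c/4


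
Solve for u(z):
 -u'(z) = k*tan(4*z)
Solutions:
 u(z) = C1 + k*log(cos(4*z))/4


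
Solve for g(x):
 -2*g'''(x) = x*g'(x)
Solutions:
 g(x) = C1 + Integral(C2*airyai(-2^(2/3)*x/2) + C3*airybi(-2^(2/3)*x/2), x)


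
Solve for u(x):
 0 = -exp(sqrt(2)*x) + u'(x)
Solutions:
 u(x) = C1 + sqrt(2)*exp(sqrt(2)*x)/2


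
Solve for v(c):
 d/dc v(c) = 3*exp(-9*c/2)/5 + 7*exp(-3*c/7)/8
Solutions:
 v(c) = C1 - 2*exp(-9*c/2)/15 - 49*exp(-3*c/7)/24


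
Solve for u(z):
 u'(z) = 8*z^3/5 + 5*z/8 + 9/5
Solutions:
 u(z) = C1 + 2*z^4/5 + 5*z^2/16 + 9*z/5


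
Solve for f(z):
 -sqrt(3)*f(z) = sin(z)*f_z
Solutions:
 f(z) = C1*(cos(z) + 1)^(sqrt(3)/2)/(cos(z) - 1)^(sqrt(3)/2)


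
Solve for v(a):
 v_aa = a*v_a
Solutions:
 v(a) = C1 + C2*erfi(sqrt(2)*a/2)


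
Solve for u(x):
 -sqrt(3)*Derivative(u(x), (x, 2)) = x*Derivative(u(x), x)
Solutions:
 u(x) = C1 + C2*erf(sqrt(2)*3^(3/4)*x/6)


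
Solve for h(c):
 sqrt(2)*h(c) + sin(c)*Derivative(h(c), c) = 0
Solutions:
 h(c) = C1*(cos(c) + 1)^(sqrt(2)/2)/(cos(c) - 1)^(sqrt(2)/2)


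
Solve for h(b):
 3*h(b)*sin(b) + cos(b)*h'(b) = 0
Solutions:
 h(b) = C1*cos(b)^3


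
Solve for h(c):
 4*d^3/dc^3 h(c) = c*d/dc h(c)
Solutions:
 h(c) = C1 + Integral(C2*airyai(2^(1/3)*c/2) + C3*airybi(2^(1/3)*c/2), c)


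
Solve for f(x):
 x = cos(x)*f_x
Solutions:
 f(x) = C1 + Integral(x/cos(x), x)


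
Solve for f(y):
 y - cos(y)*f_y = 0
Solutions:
 f(y) = C1 + Integral(y/cos(y), y)


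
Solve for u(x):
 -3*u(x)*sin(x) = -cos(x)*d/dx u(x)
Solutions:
 u(x) = C1/cos(x)^3


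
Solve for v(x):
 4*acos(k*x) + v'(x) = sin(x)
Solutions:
 v(x) = C1 - 4*Piecewise((x*acos(k*x) - sqrt(-k^2*x^2 + 1)/k, Ne(k, 0)), (pi*x/2, True)) - cos(x)


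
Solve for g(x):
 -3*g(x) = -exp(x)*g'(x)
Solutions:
 g(x) = C1*exp(-3*exp(-x))


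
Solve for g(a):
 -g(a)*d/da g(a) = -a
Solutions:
 g(a) = -sqrt(C1 + a^2)
 g(a) = sqrt(C1 + a^2)


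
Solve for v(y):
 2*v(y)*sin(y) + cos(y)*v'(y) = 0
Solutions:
 v(y) = C1*cos(y)^2


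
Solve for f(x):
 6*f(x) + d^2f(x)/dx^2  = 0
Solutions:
 f(x) = C1*sin(sqrt(6)*x) + C2*cos(sqrt(6)*x)


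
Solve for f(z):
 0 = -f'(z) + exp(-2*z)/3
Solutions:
 f(z) = C1 - exp(-2*z)/6


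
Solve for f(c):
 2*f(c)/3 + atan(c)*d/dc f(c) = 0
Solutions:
 f(c) = C1*exp(-2*Integral(1/atan(c), c)/3)


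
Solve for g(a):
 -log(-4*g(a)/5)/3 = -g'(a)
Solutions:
 -3*Integral(1/(log(-_y) - log(5) + 2*log(2)), (_y, g(a))) = C1 - a


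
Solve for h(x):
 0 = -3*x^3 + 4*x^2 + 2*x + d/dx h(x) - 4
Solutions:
 h(x) = C1 + 3*x^4/4 - 4*x^3/3 - x^2 + 4*x


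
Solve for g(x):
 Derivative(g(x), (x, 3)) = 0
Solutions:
 g(x) = C1 + C2*x + C3*x^2


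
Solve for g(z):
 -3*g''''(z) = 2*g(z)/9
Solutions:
 g(z) = (C1*sin(2^(3/4)*3^(1/4)*z/6) + C2*cos(2^(3/4)*3^(1/4)*z/6))*exp(-2^(3/4)*3^(1/4)*z/6) + (C3*sin(2^(3/4)*3^(1/4)*z/6) + C4*cos(2^(3/4)*3^(1/4)*z/6))*exp(2^(3/4)*3^(1/4)*z/6)


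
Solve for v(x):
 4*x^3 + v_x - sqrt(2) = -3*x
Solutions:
 v(x) = C1 - x^4 - 3*x^2/2 + sqrt(2)*x


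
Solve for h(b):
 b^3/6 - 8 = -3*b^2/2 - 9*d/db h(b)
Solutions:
 h(b) = C1 - b^4/216 - b^3/18 + 8*b/9


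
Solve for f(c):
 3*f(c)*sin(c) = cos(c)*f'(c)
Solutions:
 f(c) = C1/cos(c)^3


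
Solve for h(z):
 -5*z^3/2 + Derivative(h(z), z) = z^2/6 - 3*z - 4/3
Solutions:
 h(z) = C1 + 5*z^4/8 + z^3/18 - 3*z^2/2 - 4*z/3


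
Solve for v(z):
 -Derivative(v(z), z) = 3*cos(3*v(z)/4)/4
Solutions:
 3*z/4 - 2*log(sin(3*v(z)/4) - 1)/3 + 2*log(sin(3*v(z)/4) + 1)/3 = C1


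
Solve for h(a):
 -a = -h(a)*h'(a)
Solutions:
 h(a) = -sqrt(C1 + a^2)
 h(a) = sqrt(C1 + a^2)


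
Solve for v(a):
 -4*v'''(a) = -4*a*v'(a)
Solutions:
 v(a) = C1 + Integral(C2*airyai(a) + C3*airybi(a), a)


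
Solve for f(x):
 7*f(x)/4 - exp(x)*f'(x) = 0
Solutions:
 f(x) = C1*exp(-7*exp(-x)/4)


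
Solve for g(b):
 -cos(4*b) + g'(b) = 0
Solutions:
 g(b) = C1 + sin(4*b)/4


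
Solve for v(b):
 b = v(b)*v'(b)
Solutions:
 v(b) = -sqrt(C1 + b^2)
 v(b) = sqrt(C1 + b^2)


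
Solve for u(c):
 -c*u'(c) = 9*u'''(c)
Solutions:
 u(c) = C1 + Integral(C2*airyai(-3^(1/3)*c/3) + C3*airybi(-3^(1/3)*c/3), c)


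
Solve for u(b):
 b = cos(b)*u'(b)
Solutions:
 u(b) = C1 + Integral(b/cos(b), b)


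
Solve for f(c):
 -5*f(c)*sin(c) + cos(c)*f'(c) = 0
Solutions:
 f(c) = C1/cos(c)^5


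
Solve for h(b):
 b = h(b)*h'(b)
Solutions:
 h(b) = -sqrt(C1 + b^2)
 h(b) = sqrt(C1 + b^2)


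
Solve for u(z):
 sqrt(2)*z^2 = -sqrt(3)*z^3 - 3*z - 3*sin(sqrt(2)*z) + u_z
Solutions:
 u(z) = C1 + sqrt(3)*z^4/4 + sqrt(2)*z^3/3 + 3*z^2/2 - 3*sqrt(2)*cos(sqrt(2)*z)/2


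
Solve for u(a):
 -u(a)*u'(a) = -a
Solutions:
 u(a) = -sqrt(C1 + a^2)
 u(a) = sqrt(C1 + a^2)


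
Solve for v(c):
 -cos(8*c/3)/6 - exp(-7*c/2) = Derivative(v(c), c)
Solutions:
 v(c) = C1 - sin(8*c/3)/16 + 2*exp(-7*c/2)/7


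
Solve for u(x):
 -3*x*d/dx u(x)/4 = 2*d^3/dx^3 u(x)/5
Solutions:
 u(x) = C1 + Integral(C2*airyai(-15^(1/3)*x/2) + C3*airybi(-15^(1/3)*x/2), x)


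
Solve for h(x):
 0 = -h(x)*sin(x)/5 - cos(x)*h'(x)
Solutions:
 h(x) = C1*cos(x)^(1/5)


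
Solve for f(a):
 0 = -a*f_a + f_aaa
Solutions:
 f(a) = C1 + Integral(C2*airyai(a) + C3*airybi(a), a)


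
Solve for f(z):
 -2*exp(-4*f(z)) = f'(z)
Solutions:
 f(z) = log(-I*(C1 - 8*z)^(1/4))
 f(z) = log(I*(C1 - 8*z)^(1/4))
 f(z) = log(-(C1 - 8*z)^(1/4))
 f(z) = log(C1 - 8*z)/4


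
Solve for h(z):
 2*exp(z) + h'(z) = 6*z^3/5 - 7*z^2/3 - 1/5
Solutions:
 h(z) = C1 + 3*z^4/10 - 7*z^3/9 - z/5 - 2*exp(z)


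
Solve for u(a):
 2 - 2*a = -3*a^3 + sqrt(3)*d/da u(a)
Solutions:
 u(a) = C1 + sqrt(3)*a^4/4 - sqrt(3)*a^2/3 + 2*sqrt(3)*a/3


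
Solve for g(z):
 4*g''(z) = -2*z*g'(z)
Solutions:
 g(z) = C1 + C2*erf(z/2)


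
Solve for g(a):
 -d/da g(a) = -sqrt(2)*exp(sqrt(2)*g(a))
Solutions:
 g(a) = sqrt(2)*(2*log(-1/(C1 + sqrt(2)*a)) - log(2))/4


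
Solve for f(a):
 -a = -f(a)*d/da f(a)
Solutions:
 f(a) = -sqrt(C1 + a^2)
 f(a) = sqrt(C1 + a^2)


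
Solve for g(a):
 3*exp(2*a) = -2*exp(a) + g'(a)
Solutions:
 g(a) = C1 + 3*exp(2*a)/2 + 2*exp(a)


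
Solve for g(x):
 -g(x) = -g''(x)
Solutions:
 g(x) = C1*exp(-x) + C2*exp(x)


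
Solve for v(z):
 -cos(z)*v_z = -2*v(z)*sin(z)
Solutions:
 v(z) = C1/cos(z)^2


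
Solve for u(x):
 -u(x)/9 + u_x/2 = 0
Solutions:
 u(x) = C1*exp(2*x/9)


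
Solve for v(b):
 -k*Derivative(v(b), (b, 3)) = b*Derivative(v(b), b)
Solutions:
 v(b) = C1 + Integral(C2*airyai(b*(-1/k)^(1/3)) + C3*airybi(b*(-1/k)^(1/3)), b)


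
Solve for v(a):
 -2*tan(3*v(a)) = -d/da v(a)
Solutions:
 v(a) = -asin(C1*exp(6*a))/3 + pi/3
 v(a) = asin(C1*exp(6*a))/3


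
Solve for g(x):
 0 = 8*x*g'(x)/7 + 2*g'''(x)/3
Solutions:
 g(x) = C1 + Integral(C2*airyai(-12^(1/3)*7^(2/3)*x/7) + C3*airybi(-12^(1/3)*7^(2/3)*x/7), x)


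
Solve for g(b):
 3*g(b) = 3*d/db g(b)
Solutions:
 g(b) = C1*exp(b)


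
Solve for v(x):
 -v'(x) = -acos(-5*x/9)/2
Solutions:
 v(x) = C1 + x*acos(-5*x/9)/2 + sqrt(81 - 25*x^2)/10


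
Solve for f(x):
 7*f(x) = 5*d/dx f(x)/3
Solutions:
 f(x) = C1*exp(21*x/5)


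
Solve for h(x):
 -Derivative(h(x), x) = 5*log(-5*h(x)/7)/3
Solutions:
 3*Integral(1/(log(-_y) - log(7) + log(5)), (_y, h(x)))/5 = C1 - x


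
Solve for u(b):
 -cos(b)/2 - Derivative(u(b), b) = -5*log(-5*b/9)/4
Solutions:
 u(b) = C1 + 5*b*log(-b)/4 - 5*b*log(3)/2 - 5*b/4 + 5*b*log(5)/4 - sin(b)/2


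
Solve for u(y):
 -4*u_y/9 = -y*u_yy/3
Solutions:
 u(y) = C1 + C2*y^(7/3)


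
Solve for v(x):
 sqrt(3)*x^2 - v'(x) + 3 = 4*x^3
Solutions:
 v(x) = C1 - x^4 + sqrt(3)*x^3/3 + 3*x


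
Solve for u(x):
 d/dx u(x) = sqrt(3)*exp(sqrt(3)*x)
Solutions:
 u(x) = C1 + exp(sqrt(3)*x)


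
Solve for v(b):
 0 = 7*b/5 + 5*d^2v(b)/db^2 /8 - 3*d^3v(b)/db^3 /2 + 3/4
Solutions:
 v(b) = C1 + C2*b + C3*exp(5*b/12) - 28*b^3/75 - 411*b^2/125


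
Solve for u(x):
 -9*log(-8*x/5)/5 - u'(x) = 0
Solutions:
 u(x) = C1 - 9*x*log(-x)/5 + 9*x*(-3*log(2) + 1 + log(5))/5


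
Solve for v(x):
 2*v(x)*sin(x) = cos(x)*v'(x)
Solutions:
 v(x) = C1/cos(x)^2


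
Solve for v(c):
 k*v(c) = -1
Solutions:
 v(c) = -1/k


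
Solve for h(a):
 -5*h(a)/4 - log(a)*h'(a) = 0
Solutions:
 h(a) = C1*exp(-5*li(a)/4)


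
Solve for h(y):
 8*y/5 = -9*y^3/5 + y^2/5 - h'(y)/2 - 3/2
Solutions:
 h(y) = C1 - 9*y^4/10 + 2*y^3/15 - 8*y^2/5 - 3*y


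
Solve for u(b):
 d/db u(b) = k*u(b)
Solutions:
 u(b) = C1*exp(b*k)


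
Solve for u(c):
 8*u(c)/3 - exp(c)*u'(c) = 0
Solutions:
 u(c) = C1*exp(-8*exp(-c)/3)


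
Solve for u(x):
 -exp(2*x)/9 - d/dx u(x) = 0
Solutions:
 u(x) = C1 - exp(2*x)/18


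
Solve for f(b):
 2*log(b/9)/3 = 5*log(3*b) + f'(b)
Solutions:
 f(b) = C1 - 13*b*log(b)/3 - 19*b*log(3)/3 + 13*b/3


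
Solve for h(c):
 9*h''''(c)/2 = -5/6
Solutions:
 h(c) = C1 + C2*c + C3*c^2 + C4*c^3 - 5*c^4/648


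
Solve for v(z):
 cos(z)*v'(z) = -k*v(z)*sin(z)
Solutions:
 v(z) = C1*exp(k*log(cos(z)))


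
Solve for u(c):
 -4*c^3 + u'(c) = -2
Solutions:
 u(c) = C1 + c^4 - 2*c


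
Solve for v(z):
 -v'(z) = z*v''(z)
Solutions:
 v(z) = C1 + C2*log(z)


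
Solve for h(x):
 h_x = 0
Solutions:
 h(x) = C1


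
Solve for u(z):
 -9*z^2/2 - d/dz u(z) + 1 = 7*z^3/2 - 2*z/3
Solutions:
 u(z) = C1 - 7*z^4/8 - 3*z^3/2 + z^2/3 + z


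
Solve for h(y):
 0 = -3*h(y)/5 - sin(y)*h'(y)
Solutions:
 h(y) = C1*(cos(y) + 1)^(3/10)/(cos(y) - 1)^(3/10)


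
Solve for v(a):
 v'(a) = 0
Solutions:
 v(a) = C1


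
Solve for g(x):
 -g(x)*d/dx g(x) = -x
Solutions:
 g(x) = -sqrt(C1 + x^2)
 g(x) = sqrt(C1 + x^2)


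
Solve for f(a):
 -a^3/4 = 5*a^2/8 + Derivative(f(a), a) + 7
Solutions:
 f(a) = C1 - a^4/16 - 5*a^3/24 - 7*a


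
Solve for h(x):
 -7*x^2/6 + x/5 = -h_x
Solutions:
 h(x) = C1 + 7*x^3/18 - x^2/10


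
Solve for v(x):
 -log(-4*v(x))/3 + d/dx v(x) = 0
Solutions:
 -3*Integral(1/(log(-_y) + 2*log(2)), (_y, v(x))) = C1 - x


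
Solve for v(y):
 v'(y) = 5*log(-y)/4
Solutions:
 v(y) = C1 + 5*y*log(-y)/4 - 5*y/4


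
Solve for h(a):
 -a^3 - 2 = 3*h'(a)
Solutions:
 h(a) = C1 - a^4/12 - 2*a/3


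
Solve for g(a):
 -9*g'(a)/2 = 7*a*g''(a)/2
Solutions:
 g(a) = C1 + C2/a^(2/7)


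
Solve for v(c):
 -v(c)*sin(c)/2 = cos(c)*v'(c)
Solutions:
 v(c) = C1*sqrt(cos(c))


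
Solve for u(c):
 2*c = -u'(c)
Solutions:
 u(c) = C1 - c^2


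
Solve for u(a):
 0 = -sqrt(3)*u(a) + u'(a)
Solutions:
 u(a) = C1*exp(sqrt(3)*a)


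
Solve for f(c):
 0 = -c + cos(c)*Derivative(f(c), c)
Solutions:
 f(c) = C1 + Integral(c/cos(c), c)


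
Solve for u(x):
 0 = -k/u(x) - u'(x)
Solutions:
 u(x) = -sqrt(C1 - 2*k*x)
 u(x) = sqrt(C1 - 2*k*x)


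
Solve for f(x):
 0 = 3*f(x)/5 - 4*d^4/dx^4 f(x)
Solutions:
 f(x) = C1*exp(-sqrt(2)*3^(1/4)*5^(3/4)*x/10) + C2*exp(sqrt(2)*3^(1/4)*5^(3/4)*x/10) + C3*sin(sqrt(2)*3^(1/4)*5^(3/4)*x/10) + C4*cos(sqrt(2)*3^(1/4)*5^(3/4)*x/10)


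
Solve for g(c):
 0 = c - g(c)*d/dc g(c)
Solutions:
 g(c) = -sqrt(C1 + c^2)
 g(c) = sqrt(C1 + c^2)


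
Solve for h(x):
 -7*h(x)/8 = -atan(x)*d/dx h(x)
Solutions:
 h(x) = C1*exp(7*Integral(1/atan(x), x)/8)


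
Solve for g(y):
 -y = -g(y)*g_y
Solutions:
 g(y) = -sqrt(C1 + y^2)
 g(y) = sqrt(C1 + y^2)


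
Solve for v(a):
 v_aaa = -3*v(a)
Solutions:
 v(a) = C3*exp(-3^(1/3)*a) + (C1*sin(3^(5/6)*a/2) + C2*cos(3^(5/6)*a/2))*exp(3^(1/3)*a/2)
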